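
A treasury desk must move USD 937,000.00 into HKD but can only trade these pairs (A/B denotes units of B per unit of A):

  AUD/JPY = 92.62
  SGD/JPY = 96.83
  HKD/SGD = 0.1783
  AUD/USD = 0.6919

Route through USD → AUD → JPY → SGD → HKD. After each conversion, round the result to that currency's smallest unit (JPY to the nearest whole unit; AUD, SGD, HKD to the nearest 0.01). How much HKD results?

USD 937,000.00 ÷ 0.6919 = AUD 1,354,241.94
AUD 1,354,241.94 × 92.62 = JPY 125,429,888
JPY 125,429,888 ÷ 96.83 = SGD 1,295,361.85
SGD 1,295,361.85 ÷ 0.1783 = HKD 7,265,069.27

HKD 7,265,069.27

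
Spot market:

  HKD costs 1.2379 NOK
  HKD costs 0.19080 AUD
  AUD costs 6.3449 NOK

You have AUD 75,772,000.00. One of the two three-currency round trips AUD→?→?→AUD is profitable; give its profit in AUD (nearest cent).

Profit: AUD 1,708,276.42

Profitable loop is AUD → HKD → NOK → AUD:
AUD 75,772,000.00 ÷ 0.19080 = HKD 397,127,882.60
HKD 397,127,882.60 × 1.2379 = NOK 491,604,605.87
NOK 491,604,605.87 ÷ 6.3449 = AUD 77,480,276.42
Profit = AUD 77,480,276.42 − AUD 75,772,000.00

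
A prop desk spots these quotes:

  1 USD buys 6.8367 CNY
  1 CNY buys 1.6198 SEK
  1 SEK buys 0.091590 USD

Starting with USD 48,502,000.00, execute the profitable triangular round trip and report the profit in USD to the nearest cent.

Profitable loop is USD → CNY → SEK → USD:
USD 48,502,000.00 × 6.8367 = CNY 331,593,623.40
CNY 331,593,623.40 × 1.6198 = SEK 537,115,351.18
SEK 537,115,351.18 × 0.091590 = USD 49,194,395.01
Profit = USD 49,194,395.01 − USD 48,502,000.00

Profit: USD 692,395.01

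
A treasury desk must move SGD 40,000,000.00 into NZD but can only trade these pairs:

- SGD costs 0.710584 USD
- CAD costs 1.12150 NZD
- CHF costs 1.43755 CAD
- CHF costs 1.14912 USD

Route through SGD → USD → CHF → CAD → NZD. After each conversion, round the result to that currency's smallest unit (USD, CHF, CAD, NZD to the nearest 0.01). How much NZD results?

SGD 40,000,000.00 × 0.710584 = USD 28,423,360.00
USD 28,423,360.00 ÷ 1.14912 = CHF 24,734,892.79
CHF 24,734,892.79 × 1.43755 = CAD 35,557,645.13
CAD 35,557,645.13 × 1.12150 = NZD 39,877,899.01

NZD 39,877,899.01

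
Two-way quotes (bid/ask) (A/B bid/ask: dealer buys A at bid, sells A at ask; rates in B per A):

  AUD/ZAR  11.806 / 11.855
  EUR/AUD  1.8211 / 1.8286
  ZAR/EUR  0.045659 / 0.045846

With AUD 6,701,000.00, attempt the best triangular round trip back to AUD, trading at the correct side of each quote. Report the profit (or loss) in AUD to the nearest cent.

Best loop AUD → EUR → ZAR → AUD:
AUD 6,701,000.00 ÷ 1.8286 (buy EUR at ask) = EUR 3,664,552.12
EUR 3,664,552.12 ÷ 0.045846 (buy ZAR at ask) = ZAR 79,931,774.12
ZAR 79,931,774.12 ÷ 11.855 (buy AUD at ask) = AUD 6,742,452.48

Net profit: AUD 41,452.48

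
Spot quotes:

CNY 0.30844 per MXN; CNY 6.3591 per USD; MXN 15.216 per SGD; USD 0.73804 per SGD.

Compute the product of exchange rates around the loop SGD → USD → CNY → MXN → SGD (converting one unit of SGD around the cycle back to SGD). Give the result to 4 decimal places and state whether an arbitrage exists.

1.0000 (no arbitrage)

Around SGD → USD → CNY → MXN → SGD: 1 × 0.73804 × 6.3591 ÷ 0.30844 ÷ 15.216 = 1.000010
Product ≈ 1 (deviation 0.001%, within rounding noise).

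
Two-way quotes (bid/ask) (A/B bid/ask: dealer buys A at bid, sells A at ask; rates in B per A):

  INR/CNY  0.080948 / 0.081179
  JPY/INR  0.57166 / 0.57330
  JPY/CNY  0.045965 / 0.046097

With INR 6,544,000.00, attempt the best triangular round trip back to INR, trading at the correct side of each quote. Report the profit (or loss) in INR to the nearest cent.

Net profit: INR 25,231.34

Best loop INR → CNY → JPY → INR:
INR 6,544,000.00 × 0.080948 (sell INR at bid) = CNY 529,723.71
CNY 529,723.71 ÷ 0.046097 (buy JPY at ask) = JPY 11,491,501
JPY 11,491,501 × 0.57166 (sell JPY at bid) = INR 6,569,231.34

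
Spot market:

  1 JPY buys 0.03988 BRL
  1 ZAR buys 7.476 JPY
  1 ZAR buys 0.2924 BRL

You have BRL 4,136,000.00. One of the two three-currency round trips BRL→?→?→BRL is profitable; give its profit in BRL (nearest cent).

Profit: BRL 81,233.08

Profitable loop is BRL → ZAR → JPY → BRL:
BRL 4,136,000.00 ÷ 0.2924 = ZAR 14,145,006.84
ZAR 14,145,006.84 × 7.476 = JPY 105,748,071
JPY 105,748,071 × 0.03988 = BRL 4,217,233.08
Profit = BRL 4,217,233.08 − BRL 4,136,000.00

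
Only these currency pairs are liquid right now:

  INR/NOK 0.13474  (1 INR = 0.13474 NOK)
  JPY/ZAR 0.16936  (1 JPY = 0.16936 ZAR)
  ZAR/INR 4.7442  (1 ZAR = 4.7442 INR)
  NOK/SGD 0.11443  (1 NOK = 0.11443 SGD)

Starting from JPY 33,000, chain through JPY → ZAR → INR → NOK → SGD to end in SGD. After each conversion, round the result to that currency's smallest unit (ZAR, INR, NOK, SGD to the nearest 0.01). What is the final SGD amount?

SGD 408.81

JPY 33,000 × 0.16936 = ZAR 5,588.88
ZAR 5,588.88 × 4.7442 = INR 26,514.76
INR 26,514.76 × 0.13474 = NOK 3,572.60
NOK 3,572.60 × 0.11443 = SGD 408.81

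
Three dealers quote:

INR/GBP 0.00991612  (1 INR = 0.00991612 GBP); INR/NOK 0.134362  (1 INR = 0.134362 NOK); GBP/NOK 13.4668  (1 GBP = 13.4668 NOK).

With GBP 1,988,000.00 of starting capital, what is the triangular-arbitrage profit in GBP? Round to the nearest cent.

Profitable loop is GBP → INR → NOK → GBP:
GBP 1,988,000.00 ÷ 0.00991612 = INR 200,481,640.00
INR 200,481,640.00 × 0.134362 = NOK 26,937,114.11
NOK 26,937,114.11 ÷ 13.4668 = GBP 2,000,260.95
Profit = GBP 2,000,260.95 − GBP 1,988,000.00

Profit: GBP 12,260.95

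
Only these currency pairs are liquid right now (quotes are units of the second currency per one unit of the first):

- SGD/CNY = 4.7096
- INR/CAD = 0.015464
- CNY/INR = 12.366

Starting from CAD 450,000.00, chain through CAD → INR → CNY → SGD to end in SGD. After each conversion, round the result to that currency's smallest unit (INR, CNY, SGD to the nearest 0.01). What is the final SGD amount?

CAD 450,000.00 ÷ 0.015464 = INR 29,099,844.80
INR 29,099,844.80 ÷ 12.366 = CNY 2,353,214.04
CNY 2,353,214.04 ÷ 4.7096 = SGD 499,663.25

SGD 499,663.25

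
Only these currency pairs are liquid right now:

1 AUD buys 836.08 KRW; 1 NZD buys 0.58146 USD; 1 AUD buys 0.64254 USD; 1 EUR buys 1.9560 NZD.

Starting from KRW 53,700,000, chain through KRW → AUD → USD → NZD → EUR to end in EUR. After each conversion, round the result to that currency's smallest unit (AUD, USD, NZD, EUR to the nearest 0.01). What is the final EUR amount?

KRW 53,700,000 ÷ 836.08 = AUD 64,228.30
AUD 64,228.30 × 0.64254 = USD 41,269.25
USD 41,269.25 ÷ 0.58146 = NZD 70,975.22
NZD 70,975.22 ÷ 1.9560 = EUR 36,285.90

EUR 36,285.90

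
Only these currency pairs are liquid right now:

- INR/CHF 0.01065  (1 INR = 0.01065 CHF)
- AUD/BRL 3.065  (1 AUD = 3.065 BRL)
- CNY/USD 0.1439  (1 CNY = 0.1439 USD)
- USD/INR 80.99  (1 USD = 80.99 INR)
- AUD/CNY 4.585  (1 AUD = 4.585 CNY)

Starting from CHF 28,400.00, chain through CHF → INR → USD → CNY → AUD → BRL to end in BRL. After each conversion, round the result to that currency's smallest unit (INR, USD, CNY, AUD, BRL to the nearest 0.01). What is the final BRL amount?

BRL 152,956.43

CHF 28,400.00 ÷ 0.01065 = INR 2,666,666.67
INR 2,666,666.67 ÷ 80.99 = USD 32,925.88
USD 32,925.88 ÷ 0.1439 = CNY 228,810.84
CNY 228,810.84 ÷ 4.585 = AUD 49,904.22
AUD 49,904.22 × 3.065 = BRL 152,956.43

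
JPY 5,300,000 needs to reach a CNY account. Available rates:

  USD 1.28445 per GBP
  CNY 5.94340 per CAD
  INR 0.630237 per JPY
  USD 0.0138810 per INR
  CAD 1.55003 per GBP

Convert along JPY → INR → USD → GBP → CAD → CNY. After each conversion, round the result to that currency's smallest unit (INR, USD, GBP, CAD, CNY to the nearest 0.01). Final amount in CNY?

JPY 5,300,000 × 0.630237 = INR 3,340,256.10
INR 3,340,256.10 × 0.0138810 = USD 46,366.09
USD 46,366.09 ÷ 1.28445 = GBP 36,098.01
GBP 36,098.01 × 1.55003 = CAD 55,953.00
CAD 55,953.00 × 5.94340 = CNY 332,551.06

CNY 332,551.06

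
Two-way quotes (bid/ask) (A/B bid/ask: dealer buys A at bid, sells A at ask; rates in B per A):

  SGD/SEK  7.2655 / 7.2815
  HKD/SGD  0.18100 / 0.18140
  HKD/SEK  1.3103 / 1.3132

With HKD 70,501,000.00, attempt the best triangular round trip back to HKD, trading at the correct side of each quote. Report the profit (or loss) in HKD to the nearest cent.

Net profit: HKD 99,615.14

Best loop HKD → SGD → SEK → HKD:
HKD 70,501,000.00 × 0.18100 (sell HKD at bid) = SGD 12,760,681.00
SGD 12,760,681.00 × 7.2655 (sell SGD at bid) = SEK 92,712,727.81
SEK 92,712,727.81 ÷ 1.3132 (buy HKD at ask) = HKD 70,600,615.14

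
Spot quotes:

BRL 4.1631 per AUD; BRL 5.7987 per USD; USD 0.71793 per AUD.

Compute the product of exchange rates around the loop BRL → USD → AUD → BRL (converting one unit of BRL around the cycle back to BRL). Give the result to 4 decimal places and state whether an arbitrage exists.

1.0000 (no arbitrage)

Around BRL → USD → AUD → BRL: 1 ÷ 5.7987 ÷ 0.71793 × 4.1631 = 1.000009
Product ≈ 1 (deviation 0.001%, within rounding noise).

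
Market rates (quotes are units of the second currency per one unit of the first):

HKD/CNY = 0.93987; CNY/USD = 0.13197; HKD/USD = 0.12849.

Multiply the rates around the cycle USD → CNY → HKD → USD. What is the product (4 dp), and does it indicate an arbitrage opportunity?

1.0359 (arbitrage exists)

Around USD → CNY → HKD → USD: 1 ÷ 0.13197 ÷ 0.93987 × 0.12849 = 1.035920
Product > 1; profitable direction is USD → CNY → HKD → USD.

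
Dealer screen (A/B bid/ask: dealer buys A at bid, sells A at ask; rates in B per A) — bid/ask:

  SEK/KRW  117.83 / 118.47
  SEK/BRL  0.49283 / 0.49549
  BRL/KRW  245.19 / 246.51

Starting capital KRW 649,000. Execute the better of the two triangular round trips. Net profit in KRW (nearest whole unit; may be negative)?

Best loop KRW → SEK → BRL → KRW:
KRW 649,000 ÷ 118.47 (buy SEK at ask) = SEK 5,478.18
SEK 5,478.18 × 0.49283 (sell SEK at bid) = BRL 2,699.81
BRL 2,699.81 × 245.19 (sell BRL at bid) = KRW 661,967

Net profit: KRW 12,967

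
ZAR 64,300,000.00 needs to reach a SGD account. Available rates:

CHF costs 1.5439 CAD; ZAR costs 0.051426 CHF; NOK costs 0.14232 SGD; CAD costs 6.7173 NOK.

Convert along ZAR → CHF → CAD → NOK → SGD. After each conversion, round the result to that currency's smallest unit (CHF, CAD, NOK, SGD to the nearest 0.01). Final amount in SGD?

SGD 4,880,603.93

ZAR 64,300,000.00 × 0.051426 = CHF 3,306,691.80
CHF 3,306,691.80 × 1.5439 = CAD 5,105,201.47
CAD 5,105,201.47 × 6.7173 = NOK 34,293,169.83
NOK 34,293,169.83 × 0.14232 = SGD 4,880,603.93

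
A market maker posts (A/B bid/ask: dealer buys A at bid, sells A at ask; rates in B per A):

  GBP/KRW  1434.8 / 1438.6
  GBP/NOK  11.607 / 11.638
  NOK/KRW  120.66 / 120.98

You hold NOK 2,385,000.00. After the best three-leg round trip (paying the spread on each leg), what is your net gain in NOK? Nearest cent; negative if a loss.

Net profit: NOK 45,456.31

Best loop NOK → GBP → KRW → NOK:
NOK 2,385,000.00 ÷ 11.638 (buy GBP at ask) = GBP 204,932.12
GBP 204,932.12 × 1434.8 (sell GBP at bid) = KRW 294,036,604
KRW 294,036,604 ÷ 120.98 (buy NOK at ask) = NOK 2,430,456.31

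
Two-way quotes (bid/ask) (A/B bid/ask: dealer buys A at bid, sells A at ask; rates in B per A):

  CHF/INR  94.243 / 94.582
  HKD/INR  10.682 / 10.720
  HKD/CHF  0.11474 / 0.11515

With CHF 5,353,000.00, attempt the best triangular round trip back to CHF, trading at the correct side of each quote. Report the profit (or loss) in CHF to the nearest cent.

Best loop CHF → INR → HKD → CHF:
CHF 5,353,000.00 × 94.243 (sell CHF at bid) = INR 504,482,779.00
INR 504,482,779.00 ÷ 10.720 (buy HKD at ask) = HKD 47,059,960.73
HKD 47,059,960.73 × 0.11474 (sell HKD at bid) = CHF 5,399,659.89

Net profit: CHF 46,659.89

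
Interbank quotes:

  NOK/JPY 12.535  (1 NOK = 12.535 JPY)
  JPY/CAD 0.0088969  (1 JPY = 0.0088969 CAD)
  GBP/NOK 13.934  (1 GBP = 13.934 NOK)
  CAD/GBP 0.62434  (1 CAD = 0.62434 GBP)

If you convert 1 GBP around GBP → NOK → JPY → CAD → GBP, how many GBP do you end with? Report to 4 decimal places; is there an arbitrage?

Around GBP → NOK → JPY → CAD → GBP: 1 × 13.934 × 12.535 × 0.0088969 × 0.62434 = 0.970197
Product < 1; profitable direction is GBP → CAD → JPY → NOK → GBP.

0.9702 (arbitrage exists)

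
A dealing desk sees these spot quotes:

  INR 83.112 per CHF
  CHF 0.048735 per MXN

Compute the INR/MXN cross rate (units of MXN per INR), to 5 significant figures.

INR/MXN = 0.24689

1 INR ÷ 83.112 = 0.012032 CHF
0.012032 CHF ÷ 0.048735 = 0.246885 MXN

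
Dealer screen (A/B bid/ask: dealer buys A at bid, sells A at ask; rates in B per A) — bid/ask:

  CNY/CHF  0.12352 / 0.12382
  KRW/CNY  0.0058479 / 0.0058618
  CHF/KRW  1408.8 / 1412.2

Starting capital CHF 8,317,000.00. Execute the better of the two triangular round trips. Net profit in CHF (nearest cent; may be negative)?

Best loop CHF → KRW → CNY → CHF:
CHF 8,317,000.00 × 1408.8 (sell CHF at bid) = KRW 11,716,989,600
KRW 11,716,989,600 × 0.0058479 (sell KRW at bid) = CNY 68,519,783.48
CNY 68,519,783.48 × 0.12352 (sell CNY at bid) = CHF 8,463,563.66

Net profit: CHF 146,563.66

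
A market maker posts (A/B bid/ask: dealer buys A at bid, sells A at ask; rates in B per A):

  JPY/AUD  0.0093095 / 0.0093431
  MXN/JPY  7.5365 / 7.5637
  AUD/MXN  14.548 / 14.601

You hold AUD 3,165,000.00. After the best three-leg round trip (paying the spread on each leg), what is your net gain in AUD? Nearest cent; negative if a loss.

Best loop AUD → MXN → JPY → AUD:
AUD 3,165,000.00 × 14.548 (sell AUD at bid) = MXN 46,044,420.00
MXN 46,044,420.00 × 7.5365 (sell MXN at bid) = JPY 347,013,771
JPY 347,013,771 × 0.0093095 (sell JPY at bid) = AUD 3,230,524.70

Net profit: AUD 65,524.70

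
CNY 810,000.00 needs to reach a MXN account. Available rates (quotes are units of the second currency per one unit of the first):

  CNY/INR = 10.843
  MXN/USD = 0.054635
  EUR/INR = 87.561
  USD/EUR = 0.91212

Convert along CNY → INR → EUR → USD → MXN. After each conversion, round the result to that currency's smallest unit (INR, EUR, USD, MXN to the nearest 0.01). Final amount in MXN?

CNY 810,000.00 × 10.843 = INR 8,782,830.00
INR 8,782,830.00 ÷ 87.561 = EUR 100,305.27
EUR 100,305.27 ÷ 0.91212 = USD 109,969.38
USD 109,969.38 ÷ 0.054635 = MXN 2,012,800.95

MXN 2,012,800.95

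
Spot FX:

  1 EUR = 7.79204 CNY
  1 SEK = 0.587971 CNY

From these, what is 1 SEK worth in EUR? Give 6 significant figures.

1 SEK × 0.587971 = 0.587971 CNY
0.587971 CNY ÷ 7.79204 = 0.0754579 EUR

SEK/EUR = 0.0754579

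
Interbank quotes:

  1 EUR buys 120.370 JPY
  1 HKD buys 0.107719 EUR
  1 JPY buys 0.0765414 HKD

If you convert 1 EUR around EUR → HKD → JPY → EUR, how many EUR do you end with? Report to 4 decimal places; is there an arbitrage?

Around EUR → HKD → JPY → EUR: 1 ÷ 0.107719 ÷ 0.0765414 ÷ 120.370 = 1.007611
Product > 1; profitable direction is EUR → HKD → JPY → EUR.

1.0076 (arbitrage exists)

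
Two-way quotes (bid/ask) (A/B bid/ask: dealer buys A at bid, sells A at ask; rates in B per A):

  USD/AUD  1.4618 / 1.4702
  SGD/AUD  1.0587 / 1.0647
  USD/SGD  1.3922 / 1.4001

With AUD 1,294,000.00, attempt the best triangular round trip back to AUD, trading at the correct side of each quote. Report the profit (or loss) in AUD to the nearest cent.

Net profit: AUD 3,276.05

Best loop AUD → USD → SGD → AUD:
AUD 1,294,000.00 ÷ 1.4702 (buy USD at ask) = USD 880,152.36
USD 880,152.36 × 1.3922 (sell USD at bid) = SGD 1,225,348.12
SGD 1,225,348.12 × 1.0587 (sell SGD at bid) = AUD 1,297,276.05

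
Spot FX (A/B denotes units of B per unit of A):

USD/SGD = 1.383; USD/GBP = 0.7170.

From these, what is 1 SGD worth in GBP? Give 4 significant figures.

1 SGD ÷ 1.383 = 0.723066 USD
0.723066 USD × 0.7170 = 0.518438 GBP

SGD/GBP = 0.5184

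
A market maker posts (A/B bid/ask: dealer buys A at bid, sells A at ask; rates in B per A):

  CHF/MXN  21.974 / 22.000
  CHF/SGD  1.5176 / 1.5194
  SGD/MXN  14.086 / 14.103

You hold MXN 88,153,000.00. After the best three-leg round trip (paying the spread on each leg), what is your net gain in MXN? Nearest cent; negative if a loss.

Net profit: MXN 2,245,784.06

Best loop MXN → SGD → CHF → MXN:
MXN 88,153,000.00 ÷ 14.103 (buy SGD at ask) = SGD 6,250,655.89
SGD 6,250,655.89 ÷ 1.5194 (buy CHF at ask) = CHF 4,113,897.52
CHF 4,113,897.52 × 21.974 (sell CHF at bid) = MXN 90,398,784.06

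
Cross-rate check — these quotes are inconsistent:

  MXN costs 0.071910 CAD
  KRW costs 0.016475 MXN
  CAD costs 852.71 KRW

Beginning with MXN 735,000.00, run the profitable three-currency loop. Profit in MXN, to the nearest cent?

Profitable loop is MXN → CAD → KRW → MXN:
MXN 735,000.00 × 0.071910 = CAD 52,853.85
CAD 52,853.85 × 852.71 = KRW 45,069,006
KRW 45,069,006 × 0.016475 = MXN 742,511.88
Profit = MXN 742,511.88 − MXN 735,000.00

Profit: MXN 7,511.88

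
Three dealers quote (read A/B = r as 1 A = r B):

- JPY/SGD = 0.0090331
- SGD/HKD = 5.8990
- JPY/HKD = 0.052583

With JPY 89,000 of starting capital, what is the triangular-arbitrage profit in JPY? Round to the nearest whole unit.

Profit: JPY 1,190

Profitable loop is JPY → SGD → HKD → JPY:
JPY 89,000 × 0.0090331 = SGD 803.95
SGD 803.95 × 5.8990 = HKD 4,742.48
HKD 4,742.48 ÷ 0.052583 = JPY 90,190
Profit = JPY 90,190 − JPY 89,000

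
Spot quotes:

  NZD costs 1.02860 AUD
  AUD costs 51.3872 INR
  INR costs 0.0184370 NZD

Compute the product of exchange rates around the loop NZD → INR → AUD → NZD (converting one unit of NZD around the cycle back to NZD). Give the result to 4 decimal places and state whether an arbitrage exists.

1.0261 (arbitrage exists)

Around NZD → INR → AUD → NZD: 1 ÷ 0.0184370 ÷ 51.3872 ÷ 1.02860 = 1.026144
Product > 1; profitable direction is NZD → INR → AUD → NZD.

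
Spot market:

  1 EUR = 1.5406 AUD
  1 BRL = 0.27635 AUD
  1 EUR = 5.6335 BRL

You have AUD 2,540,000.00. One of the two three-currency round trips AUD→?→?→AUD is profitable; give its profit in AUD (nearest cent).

Profit: AUD 26,738.30

Profitable loop is AUD → EUR → BRL → AUD:
AUD 2,540,000.00 ÷ 1.5406 = EUR 1,648,708.30
EUR 1,648,708.30 × 5.6335 = BRL 9,287,998.18
BRL 9,287,998.18 × 0.27635 = AUD 2,566,738.30
Profit = AUD 2,566,738.30 − AUD 2,540,000.00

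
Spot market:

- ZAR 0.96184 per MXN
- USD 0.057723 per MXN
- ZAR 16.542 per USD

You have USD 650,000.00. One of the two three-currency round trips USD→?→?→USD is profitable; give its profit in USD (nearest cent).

Profit: USD 4,755.69

Profitable loop is USD → MXN → ZAR → USD:
USD 650,000.00 ÷ 0.057723 = MXN 11,260,675.99
MXN 11,260,675.99 × 0.96184 = ZAR 10,830,968.59
ZAR 10,830,968.59 ÷ 16.542 = USD 654,755.69
Profit = USD 654,755.69 − USD 650,000.00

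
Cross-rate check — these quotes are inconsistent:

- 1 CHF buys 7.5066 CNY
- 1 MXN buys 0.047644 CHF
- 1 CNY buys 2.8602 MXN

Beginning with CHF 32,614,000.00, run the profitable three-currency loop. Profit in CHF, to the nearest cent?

Profitable loop is CHF → CNY → MXN → CHF:
CHF 32,614,000.00 × 7.5066 = CNY 244,820,252.40
CNY 244,820,252.40 × 2.8602 = MXN 700,234,885.91
MXN 700,234,885.91 × 0.047644 = CHF 33,361,990.90
Profit = CHF 33,361,990.90 − CHF 32,614,000.00

Profit: CHF 747,990.90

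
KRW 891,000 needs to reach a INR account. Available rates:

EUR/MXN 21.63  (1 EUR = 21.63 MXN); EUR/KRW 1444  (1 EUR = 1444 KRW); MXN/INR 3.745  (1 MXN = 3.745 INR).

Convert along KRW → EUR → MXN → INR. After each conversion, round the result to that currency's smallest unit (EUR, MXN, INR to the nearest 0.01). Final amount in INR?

KRW 891,000 ÷ 1444 = EUR 617.04
EUR 617.04 × 21.63 = MXN 13,346.58
MXN 13,346.58 × 3.745 = INR 49,982.94

INR 49,982.94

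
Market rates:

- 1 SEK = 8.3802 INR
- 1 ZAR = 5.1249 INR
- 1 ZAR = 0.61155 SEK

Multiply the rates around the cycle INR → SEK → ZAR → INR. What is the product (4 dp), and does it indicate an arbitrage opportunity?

1.0000 (no arbitrage)

Around INR → SEK → ZAR → INR: 1 ÷ 8.3802 ÷ 0.61155 × 5.1249 = 0.999998
Product ≈ 1 (deviation 0.000%, within rounding noise).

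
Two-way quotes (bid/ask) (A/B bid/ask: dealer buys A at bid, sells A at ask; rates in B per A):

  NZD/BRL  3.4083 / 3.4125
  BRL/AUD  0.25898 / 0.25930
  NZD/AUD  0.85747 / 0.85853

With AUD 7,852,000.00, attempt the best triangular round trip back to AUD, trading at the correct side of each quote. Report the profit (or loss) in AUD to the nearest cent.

Net profit: AUD 220,886.68

Best loop AUD → NZD → BRL → AUD:
AUD 7,852,000.00 ÷ 0.85853 (buy NZD at ask) = NZD 9,145,865.61
NZD 9,145,865.61 × 3.4083 (sell NZD at bid) = BRL 31,171,853.75
BRL 31,171,853.75 × 0.25898 (sell BRL at bid) = AUD 8,072,886.68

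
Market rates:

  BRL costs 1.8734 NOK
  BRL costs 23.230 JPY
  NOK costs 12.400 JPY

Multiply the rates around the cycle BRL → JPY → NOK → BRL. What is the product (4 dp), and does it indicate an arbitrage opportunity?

Around BRL → JPY → NOK → BRL: 1 × 23.230 ÷ 12.400 ÷ 1.8734 = 0.999993
Product ≈ 1 (deviation 0.001%, within rounding noise).

1.0000 (no arbitrage)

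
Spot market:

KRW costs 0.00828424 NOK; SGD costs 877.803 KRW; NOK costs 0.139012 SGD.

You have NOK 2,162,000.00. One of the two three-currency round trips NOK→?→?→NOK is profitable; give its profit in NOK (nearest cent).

Profit: NOK 23,534.74

Profitable loop is NOK → SGD → KRW → NOK:
NOK 2,162,000.00 × 0.139012 = SGD 300,543.94
SGD 300,543.94 × 877.803 = KRW 263,818,376
KRW 263,818,376 × 0.00828424 = NOK 2,185,534.74
Profit = NOK 2,185,534.74 − NOK 2,162,000.00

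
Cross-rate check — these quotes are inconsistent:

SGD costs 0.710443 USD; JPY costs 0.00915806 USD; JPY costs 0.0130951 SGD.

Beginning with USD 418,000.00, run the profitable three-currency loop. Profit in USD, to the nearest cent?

Profit: USD 6,630.18

Profitable loop is USD → JPY → SGD → USD:
USD 418,000.00 ÷ 0.00915806 = JPY 45,642,854
JPY 45,642,854 × 0.0130951 = SGD 597,697.74
SGD 597,697.74 × 0.710443 = USD 424,630.18
Profit = USD 424,630.18 − USD 418,000.00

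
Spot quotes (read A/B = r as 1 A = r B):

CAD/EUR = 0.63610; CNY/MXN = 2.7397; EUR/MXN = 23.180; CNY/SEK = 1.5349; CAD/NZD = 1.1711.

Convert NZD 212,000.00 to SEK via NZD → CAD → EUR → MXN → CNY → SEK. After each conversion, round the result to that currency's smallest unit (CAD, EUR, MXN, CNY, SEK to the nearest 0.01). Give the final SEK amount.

NZD 212,000.00 ÷ 1.1711 = CAD 181,026.39
CAD 181,026.39 × 0.63610 = EUR 115,150.89
EUR 115,150.89 × 23.180 = MXN 2,669,197.63
MXN 2,669,197.63 ÷ 2.7397 = CNY 974,266.39
CNY 974,266.39 × 1.5349 = SEK 1,495,401.48

SEK 1,495,401.48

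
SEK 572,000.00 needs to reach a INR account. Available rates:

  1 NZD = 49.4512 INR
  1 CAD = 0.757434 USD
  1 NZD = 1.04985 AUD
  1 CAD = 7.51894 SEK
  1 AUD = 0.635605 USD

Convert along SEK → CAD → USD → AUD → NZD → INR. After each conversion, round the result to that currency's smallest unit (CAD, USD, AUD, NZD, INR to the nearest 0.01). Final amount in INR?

INR 4,270,182.82

SEK 572,000.00 ÷ 7.51894 = CAD 76,074.55
CAD 76,074.55 × 0.757434 = USD 57,621.45
USD 57,621.45 ÷ 0.635605 = AUD 90,656.07
AUD 90,656.07 ÷ 1.04985 = NZD 86,351.45
NZD 86,351.45 × 49.4512 = INR 4,270,182.82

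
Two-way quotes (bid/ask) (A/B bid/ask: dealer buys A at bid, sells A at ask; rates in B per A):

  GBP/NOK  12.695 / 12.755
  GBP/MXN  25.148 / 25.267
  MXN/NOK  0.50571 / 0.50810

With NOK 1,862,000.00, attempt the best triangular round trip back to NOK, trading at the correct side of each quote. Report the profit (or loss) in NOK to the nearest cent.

Best loop NOK → GBP → MXN → NOK:
NOK 1,862,000.00 ÷ 12.755 (buy GBP at ask) = GBP 145,981.97
GBP 145,981.97 × 25.148 (sell GBP at bid) = MXN 3,671,154.53
MXN 3,671,154.53 × 0.50571 (sell MXN at bid) = NOK 1,856,539.56

Net result: NOK -5,460.44 (no profitable arbitrage after spreads)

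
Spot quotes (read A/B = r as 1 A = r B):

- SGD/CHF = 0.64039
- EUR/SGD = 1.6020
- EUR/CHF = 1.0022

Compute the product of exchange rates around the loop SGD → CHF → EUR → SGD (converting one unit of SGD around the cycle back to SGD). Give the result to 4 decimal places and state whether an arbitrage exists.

1.0237 (arbitrage exists)

Around SGD → CHF → EUR → SGD: 1 × 0.64039 ÷ 1.0022 × 1.6020 = 1.023653
Product > 1; profitable direction is SGD → CHF → EUR → SGD.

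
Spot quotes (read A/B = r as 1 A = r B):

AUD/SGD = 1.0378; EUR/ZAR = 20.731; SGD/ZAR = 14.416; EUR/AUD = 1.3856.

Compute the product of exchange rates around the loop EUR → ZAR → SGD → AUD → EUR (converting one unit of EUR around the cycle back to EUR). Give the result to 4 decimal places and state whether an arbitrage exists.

1.0001 (no arbitrage)

Around EUR → ZAR → SGD → AUD → EUR: 1 × 20.731 ÷ 14.416 ÷ 1.0378 ÷ 1.3856 = 1.000055
Product ≈ 1 (deviation 0.006%, within rounding noise).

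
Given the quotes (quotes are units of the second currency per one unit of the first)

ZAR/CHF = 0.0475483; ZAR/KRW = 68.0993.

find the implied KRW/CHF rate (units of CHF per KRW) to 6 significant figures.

KRW/CHF = 0.000698220

1 KRW ÷ 68.0993 = 0.0146844 ZAR
0.0146844 ZAR × 0.0475483 = 0.00069822 CHF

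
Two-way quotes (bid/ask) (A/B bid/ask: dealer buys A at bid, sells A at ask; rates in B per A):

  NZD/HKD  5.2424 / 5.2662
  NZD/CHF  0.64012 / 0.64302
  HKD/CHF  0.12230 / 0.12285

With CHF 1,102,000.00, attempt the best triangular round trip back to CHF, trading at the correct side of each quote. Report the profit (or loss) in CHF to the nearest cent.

Net result: CHF -3,212.46 (no profitable arbitrage after spreads)

Best loop CHF → NZD → HKD → CHF:
CHF 1,102,000.00 ÷ 0.64302 (buy NZD at ask) = NZD 1,713,788.06
NZD 1,713,788.06 × 5.2424 (sell NZD at bid) = HKD 8,984,362.54
HKD 8,984,362.54 × 0.12230 (sell HKD at bid) = CHF 1,098,787.54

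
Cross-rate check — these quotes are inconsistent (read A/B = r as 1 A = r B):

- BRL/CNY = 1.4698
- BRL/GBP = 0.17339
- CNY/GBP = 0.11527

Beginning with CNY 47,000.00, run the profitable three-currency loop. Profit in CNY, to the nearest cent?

Profit: CNY 1,100.25

Profitable loop is CNY → BRL → GBP → CNY:
CNY 47,000.00 ÷ 1.4698 = BRL 31,977.14
BRL 31,977.14 × 0.17339 = GBP 5,544.52
GBP 5,544.52 ÷ 0.11527 = CNY 48,100.25
Profit = CNY 48,100.25 − CNY 47,000.00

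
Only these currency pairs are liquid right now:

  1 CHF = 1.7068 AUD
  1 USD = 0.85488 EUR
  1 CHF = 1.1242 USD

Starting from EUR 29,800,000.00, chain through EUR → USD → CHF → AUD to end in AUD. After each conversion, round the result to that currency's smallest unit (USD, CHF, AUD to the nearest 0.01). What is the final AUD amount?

AUD 52,923,695.32

EUR 29,800,000.00 ÷ 0.85488 = USD 34,858,693.62
USD 34,858,693.62 ÷ 1.1242 = CHF 31,007,555.26
CHF 31,007,555.26 × 1.7068 = AUD 52,923,695.32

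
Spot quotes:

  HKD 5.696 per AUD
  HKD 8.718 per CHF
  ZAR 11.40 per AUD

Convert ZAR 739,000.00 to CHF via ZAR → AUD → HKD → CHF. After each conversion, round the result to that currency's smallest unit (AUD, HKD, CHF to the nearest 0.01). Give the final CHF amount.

CHF 42,353.83

ZAR 739,000.00 ÷ 11.40 = AUD 64,824.56
AUD 64,824.56 × 5.696 = HKD 369,240.69
HKD 369,240.69 ÷ 8.718 = CHF 42,353.83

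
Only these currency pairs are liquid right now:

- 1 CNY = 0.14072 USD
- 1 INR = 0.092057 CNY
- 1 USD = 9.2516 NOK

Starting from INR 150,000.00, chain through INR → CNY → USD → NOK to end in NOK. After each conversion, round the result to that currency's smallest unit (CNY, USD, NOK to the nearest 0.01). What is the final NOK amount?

INR 150,000.00 × 0.092057 = CNY 13,808.55
CNY 13,808.55 × 0.14072 = USD 1,943.14
USD 1,943.14 × 9.2516 = NOK 17,977.15

NOK 17,977.15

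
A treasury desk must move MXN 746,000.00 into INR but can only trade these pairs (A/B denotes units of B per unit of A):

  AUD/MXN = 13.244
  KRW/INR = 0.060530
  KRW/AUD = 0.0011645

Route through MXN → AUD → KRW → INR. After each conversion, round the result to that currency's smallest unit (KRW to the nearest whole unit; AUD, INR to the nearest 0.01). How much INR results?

INR 2,927,863.40

MXN 746,000.00 ÷ 13.244 = AUD 56,327.39
AUD 56,327.39 ÷ 0.0011645 = KRW 48,370,451
KRW 48,370,451 × 0.060530 = INR 2,927,863.40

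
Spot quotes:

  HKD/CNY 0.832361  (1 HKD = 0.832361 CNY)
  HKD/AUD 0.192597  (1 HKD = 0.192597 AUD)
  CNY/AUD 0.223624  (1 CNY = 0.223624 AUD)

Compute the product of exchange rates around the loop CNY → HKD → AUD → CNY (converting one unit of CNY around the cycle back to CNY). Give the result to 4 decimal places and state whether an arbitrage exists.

1.0347 (arbitrage exists)

Around CNY → HKD → AUD → CNY: 1 ÷ 0.832361 × 0.192597 ÷ 0.223624 = 1.034712
Product > 1; profitable direction is CNY → HKD → AUD → CNY.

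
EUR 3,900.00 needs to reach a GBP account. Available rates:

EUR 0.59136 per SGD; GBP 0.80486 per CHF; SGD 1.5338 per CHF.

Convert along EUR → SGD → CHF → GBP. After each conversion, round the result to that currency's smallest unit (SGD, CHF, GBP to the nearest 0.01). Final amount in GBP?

EUR 3,900.00 ÷ 0.59136 = SGD 6,594.97
SGD 6,594.97 ÷ 1.5338 = CHF 4,299.76
CHF 4,299.76 × 0.80486 = GBP 3,460.70

GBP 3,460.70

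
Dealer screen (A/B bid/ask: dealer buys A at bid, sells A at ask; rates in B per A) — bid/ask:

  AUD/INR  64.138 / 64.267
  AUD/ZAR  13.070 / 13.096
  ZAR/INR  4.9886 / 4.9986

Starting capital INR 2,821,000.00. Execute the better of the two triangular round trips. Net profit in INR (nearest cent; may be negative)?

Best loop INR → AUD → ZAR → INR:
INR 2,821,000.00 ÷ 64.267 (buy AUD at ask) = AUD 43,895.00
AUD 43,895.00 × 13.070 (sell AUD at bid) = ZAR 573,707.66
ZAR 573,707.66 × 4.9886 (sell ZAR at bid) = INR 2,861,998.02

Net profit: INR 40,998.02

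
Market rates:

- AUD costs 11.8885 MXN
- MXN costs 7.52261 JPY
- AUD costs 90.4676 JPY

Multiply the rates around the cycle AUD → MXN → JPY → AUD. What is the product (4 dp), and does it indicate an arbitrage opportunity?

Around AUD → MXN → JPY → AUD: 1 × 11.8885 × 7.52261 ÷ 90.4676 = 0.988559
Product < 1; profitable direction is AUD → JPY → MXN → AUD.

0.9886 (arbitrage exists)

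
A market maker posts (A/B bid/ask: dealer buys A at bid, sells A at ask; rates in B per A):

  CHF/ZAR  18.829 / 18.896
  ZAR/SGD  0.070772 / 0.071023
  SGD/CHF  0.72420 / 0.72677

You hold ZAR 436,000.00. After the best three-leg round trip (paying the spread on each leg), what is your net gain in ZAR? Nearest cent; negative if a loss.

Net profit: ZAR 11,013.46

Best loop ZAR → CHF → SGD → ZAR:
ZAR 436,000.00 ÷ 18.896 (buy CHF at ask) = CHF 23,073.67
CHF 23,073.67 ÷ 0.72677 (buy SGD at ask) = SGD 31,748.24
SGD 31,748.24 ÷ 0.071023 (buy ZAR at ask) = ZAR 447,013.46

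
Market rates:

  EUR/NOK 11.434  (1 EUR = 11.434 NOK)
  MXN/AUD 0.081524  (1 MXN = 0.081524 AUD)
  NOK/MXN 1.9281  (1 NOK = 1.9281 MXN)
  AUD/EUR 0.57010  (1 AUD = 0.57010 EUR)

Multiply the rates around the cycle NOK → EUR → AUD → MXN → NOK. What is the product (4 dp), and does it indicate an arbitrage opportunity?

0.9760 (arbitrage exists)

Around NOK → EUR → AUD → MXN → NOK: 1 ÷ 11.434 ÷ 0.57010 ÷ 0.081524 ÷ 1.9281 = 0.975968
Product < 1; profitable direction is NOK → MXN → AUD → EUR → NOK.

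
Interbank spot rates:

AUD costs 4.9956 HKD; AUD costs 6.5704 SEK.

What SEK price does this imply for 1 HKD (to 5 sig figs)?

1 HKD ÷ 4.9956 = 0.200176 AUD
0.200176 AUD × 6.5704 = 1.31524 SEK

HKD/SEK = 1.3152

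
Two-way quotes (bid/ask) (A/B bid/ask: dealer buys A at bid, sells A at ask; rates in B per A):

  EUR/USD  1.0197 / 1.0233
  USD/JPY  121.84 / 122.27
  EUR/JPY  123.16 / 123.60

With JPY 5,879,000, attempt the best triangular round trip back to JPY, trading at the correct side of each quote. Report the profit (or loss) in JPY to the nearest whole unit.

Best loop JPY → EUR → USD → JPY:
JPY 5,879,000 ÷ 123.60 (buy EUR at ask) = EUR 47,564.72
EUR 47,564.72 × 1.0197 (sell EUR at bid) = USD 48,501.75
USD 48,501.75 × 121.84 (sell USD at bid) = JPY 5,909,453

Net profit: JPY 30,453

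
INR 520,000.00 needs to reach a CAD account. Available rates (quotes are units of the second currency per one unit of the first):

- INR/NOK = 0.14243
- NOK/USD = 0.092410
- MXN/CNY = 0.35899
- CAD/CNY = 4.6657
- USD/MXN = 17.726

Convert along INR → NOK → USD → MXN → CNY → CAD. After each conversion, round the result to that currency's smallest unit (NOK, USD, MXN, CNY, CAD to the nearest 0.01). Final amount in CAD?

CAD 9,334.70

INR 520,000.00 × 0.14243 = NOK 74,063.60
NOK 74,063.60 × 0.092410 = USD 6,844.22
USD 6,844.22 × 17.726 = MXN 121,320.64
MXN 121,320.64 × 0.35899 = CNY 43,552.90
CNY 43,552.90 ÷ 4.6657 = CAD 9,334.70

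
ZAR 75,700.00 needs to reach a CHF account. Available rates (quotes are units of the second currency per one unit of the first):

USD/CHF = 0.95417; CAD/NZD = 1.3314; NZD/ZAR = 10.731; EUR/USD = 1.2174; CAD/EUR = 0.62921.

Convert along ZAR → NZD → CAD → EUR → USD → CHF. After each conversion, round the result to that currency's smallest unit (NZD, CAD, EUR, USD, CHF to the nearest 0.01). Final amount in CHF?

ZAR 75,700.00 ÷ 10.731 = NZD 7,054.33
NZD 7,054.33 ÷ 1.3314 = CAD 5,298.43
CAD 5,298.43 × 0.62921 = EUR 3,333.83
EUR 3,333.83 × 1.2174 = USD 4,058.60
USD 4,058.60 × 0.95417 = CHF 3,872.59

CHF 3,872.59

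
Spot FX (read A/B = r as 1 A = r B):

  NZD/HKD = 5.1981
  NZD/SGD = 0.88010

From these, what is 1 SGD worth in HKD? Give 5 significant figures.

1 SGD ÷ 0.88010 = 1.13623 NZD
1.13623 NZD × 5.1981 = 5.90626 HKD

SGD/HKD = 5.9063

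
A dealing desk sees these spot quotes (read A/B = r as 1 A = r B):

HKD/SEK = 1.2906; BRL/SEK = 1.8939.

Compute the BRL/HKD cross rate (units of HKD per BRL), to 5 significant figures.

1 BRL × 1.8939 = 1.8939 SEK
1.8939 SEK ÷ 1.2906 = 1.46746 HKD

BRL/HKD = 1.4675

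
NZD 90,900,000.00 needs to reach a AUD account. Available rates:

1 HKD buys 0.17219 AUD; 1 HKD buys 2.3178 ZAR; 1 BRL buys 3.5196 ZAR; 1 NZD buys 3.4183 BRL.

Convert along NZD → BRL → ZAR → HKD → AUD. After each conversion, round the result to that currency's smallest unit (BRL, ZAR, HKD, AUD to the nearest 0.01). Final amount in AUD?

NZD 90,900,000.00 × 3.4183 = BRL 310,723,470.00
BRL 310,723,470.00 × 3.5196 = ZAR 1,093,622,325.01
ZAR 1,093,622,325.01 ÷ 2.3178 = HKD 471,836,364.23
HKD 471,836,364.23 × 0.17219 = AUD 81,245,503.56

AUD 81,245,503.56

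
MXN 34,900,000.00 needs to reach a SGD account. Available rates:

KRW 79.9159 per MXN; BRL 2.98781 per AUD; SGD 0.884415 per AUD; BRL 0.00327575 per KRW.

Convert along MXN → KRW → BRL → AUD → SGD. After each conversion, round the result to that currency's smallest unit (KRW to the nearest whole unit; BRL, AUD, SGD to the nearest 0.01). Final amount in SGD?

MXN 34,900,000.00 × 79.9159 = KRW 2,789,064,910
KRW 2,789,064,910 × 0.00327575 = BRL 9,136,279.38
BRL 9,136,279.38 ÷ 2.98781 = AUD 3,057,851.53
AUD 3,057,851.53 × 0.884415 = SGD 2,704,409.76

SGD 2,704,409.76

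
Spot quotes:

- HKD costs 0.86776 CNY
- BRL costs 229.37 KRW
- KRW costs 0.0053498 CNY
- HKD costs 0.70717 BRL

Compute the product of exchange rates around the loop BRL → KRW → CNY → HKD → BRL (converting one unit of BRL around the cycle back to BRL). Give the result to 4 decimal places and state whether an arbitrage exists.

Around BRL → KRW → CNY → HKD → BRL: 1 × 229.37 × 0.0053498 ÷ 0.86776 × 0.70717 = 0.999996
Product ≈ 1 (deviation 0.000%, within rounding noise).

1.0000 (no arbitrage)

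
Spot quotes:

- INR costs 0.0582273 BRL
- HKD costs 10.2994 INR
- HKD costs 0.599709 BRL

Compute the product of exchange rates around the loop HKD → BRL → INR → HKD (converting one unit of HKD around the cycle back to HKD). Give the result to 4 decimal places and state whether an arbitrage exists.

1.0000 (no arbitrage)

Around HKD → BRL → INR → HKD: 1 × 0.599709 ÷ 0.0582273 ÷ 10.2994 = 1.000005
Product ≈ 1 (deviation 0.000%, within rounding noise).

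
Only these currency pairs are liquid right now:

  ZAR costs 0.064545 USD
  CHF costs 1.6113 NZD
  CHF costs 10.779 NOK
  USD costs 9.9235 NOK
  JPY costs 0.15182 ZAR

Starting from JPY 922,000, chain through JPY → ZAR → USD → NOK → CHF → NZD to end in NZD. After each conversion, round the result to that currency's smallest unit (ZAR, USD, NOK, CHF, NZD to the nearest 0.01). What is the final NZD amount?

NZD 13,402.49

JPY 922,000 × 0.15182 = ZAR 139,978.04
ZAR 139,978.04 × 0.064545 = USD 9,034.88
USD 9,034.88 × 9.9235 = NOK 89,657.63
NOK 89,657.63 ÷ 10.779 = CHF 8,317.81
CHF 8,317.81 × 1.6113 = NZD 13,402.49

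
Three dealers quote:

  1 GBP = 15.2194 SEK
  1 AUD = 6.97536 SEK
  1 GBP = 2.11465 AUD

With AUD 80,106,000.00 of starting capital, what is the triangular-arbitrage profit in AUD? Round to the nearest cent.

Profitable loop is AUD → GBP → SEK → AUD:
AUD 80,106,000.00 ÷ 2.11465 = GBP 37,881,446.10
GBP 37,881,446.10 × 15.2194 = SEK 576,532,880.81
SEK 576,532,880.81 ÷ 6.97536 = AUD 82,652,777.89
Profit = AUD 82,652,777.89 − AUD 80,106,000.00

Profit: AUD 2,546,777.89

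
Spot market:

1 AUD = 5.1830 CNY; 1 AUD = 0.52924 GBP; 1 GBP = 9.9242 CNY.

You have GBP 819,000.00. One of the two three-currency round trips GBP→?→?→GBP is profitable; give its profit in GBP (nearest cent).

Profitable loop is GBP → CNY → AUD → GBP:
GBP 819,000.00 × 9.9242 = CNY 8,127,919.80
CNY 8,127,919.80 ÷ 5.1830 = AUD 1,568,188.27
AUD 1,568,188.27 × 0.52924 = GBP 829,947.96
Profit = GBP 829,947.96 − GBP 819,000.00

Profit: GBP 10,947.96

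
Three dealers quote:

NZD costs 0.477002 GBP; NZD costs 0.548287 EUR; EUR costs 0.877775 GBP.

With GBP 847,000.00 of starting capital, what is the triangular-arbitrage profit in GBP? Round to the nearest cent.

Profit: GBP 7,583.23

Profitable loop is GBP → NZD → EUR → GBP:
GBP 847,000.00 ÷ 0.477002 = NZD 1,775,673.90
NZD 1,775,673.90 × 0.548287 = EUR 973,578.91
EUR 973,578.91 × 0.877775 = GBP 854,583.23
Profit = GBP 854,583.23 − GBP 847,000.00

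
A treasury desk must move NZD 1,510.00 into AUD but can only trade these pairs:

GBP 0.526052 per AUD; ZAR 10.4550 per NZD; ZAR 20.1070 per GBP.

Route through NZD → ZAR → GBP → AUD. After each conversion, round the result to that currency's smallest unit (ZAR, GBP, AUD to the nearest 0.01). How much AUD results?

NZD 1,510.00 × 10.4550 = ZAR 15,787.05
ZAR 15,787.05 ÷ 20.1070 = GBP 785.15
GBP 785.15 ÷ 0.526052 = AUD 1,492.53

AUD 1,492.53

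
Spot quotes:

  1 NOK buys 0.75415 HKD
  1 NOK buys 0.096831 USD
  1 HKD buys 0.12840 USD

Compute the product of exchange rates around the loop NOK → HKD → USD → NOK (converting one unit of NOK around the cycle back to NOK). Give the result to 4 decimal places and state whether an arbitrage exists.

Around NOK → HKD → USD → NOK: 1 × 0.75415 × 0.12840 ÷ 0.096831 = 1.000019
Product ≈ 1 (deviation 0.002%, within rounding noise).

1.0000 (no arbitrage)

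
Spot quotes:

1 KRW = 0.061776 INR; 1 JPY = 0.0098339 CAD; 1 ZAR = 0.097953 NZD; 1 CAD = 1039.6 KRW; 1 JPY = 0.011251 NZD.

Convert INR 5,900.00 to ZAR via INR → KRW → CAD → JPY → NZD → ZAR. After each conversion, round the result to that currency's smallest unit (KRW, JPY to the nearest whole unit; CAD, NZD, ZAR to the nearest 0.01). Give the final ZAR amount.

INR 5,900.00 ÷ 0.061776 = KRW 95,506
KRW 95,506 ÷ 1039.6 = CAD 91.87
CAD 91.87 ÷ 0.0098339 = JPY 9,342
JPY 9,342 × 0.011251 = NZD 105.11
NZD 105.11 ÷ 0.097953 = ZAR 1,073.07

ZAR 1,073.07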